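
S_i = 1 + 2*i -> [1, 3, 5, 7, 9]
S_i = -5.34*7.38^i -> [-5.34, -39.41, -290.84, -2146.4, -15840.42]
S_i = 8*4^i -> [8, 32, 128, 512, 2048]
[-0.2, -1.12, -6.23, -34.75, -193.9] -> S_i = -0.20*5.58^i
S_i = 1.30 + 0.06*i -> [1.3, 1.36, 1.42, 1.48, 1.54]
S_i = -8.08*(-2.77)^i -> [-8.08, 22.38, -62.0, 171.73, -475.7]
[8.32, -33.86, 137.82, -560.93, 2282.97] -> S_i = 8.32*(-4.07)^i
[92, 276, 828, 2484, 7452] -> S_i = 92*3^i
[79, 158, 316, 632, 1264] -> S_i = 79*2^i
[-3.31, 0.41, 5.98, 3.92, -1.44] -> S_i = Random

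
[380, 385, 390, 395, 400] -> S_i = 380 + 5*i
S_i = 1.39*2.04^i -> [1.39, 2.84, 5.78, 11.8, 24.07]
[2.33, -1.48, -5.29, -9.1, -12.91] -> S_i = 2.33 + -3.81*i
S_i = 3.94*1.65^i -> [3.94, 6.5, 10.73, 17.7, 29.2]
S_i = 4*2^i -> [4, 8, 16, 32, 64]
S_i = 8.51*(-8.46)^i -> [8.51, -71.99, 609.07, -5152.77, 43592.42]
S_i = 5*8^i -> [5, 40, 320, 2560, 20480]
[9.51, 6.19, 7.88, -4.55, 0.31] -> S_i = Random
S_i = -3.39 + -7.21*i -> [-3.39, -10.6, -17.81, -25.02, -32.23]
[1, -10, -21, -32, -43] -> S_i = 1 + -11*i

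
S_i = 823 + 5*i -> [823, 828, 833, 838, 843]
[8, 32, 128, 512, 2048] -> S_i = 8*4^i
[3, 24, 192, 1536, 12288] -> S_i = 3*8^i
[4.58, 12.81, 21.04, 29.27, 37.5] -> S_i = 4.58 + 8.23*i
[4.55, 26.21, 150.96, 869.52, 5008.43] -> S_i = 4.55*5.76^i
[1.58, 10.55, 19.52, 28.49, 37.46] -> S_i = 1.58 + 8.97*i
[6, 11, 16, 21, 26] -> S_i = 6 + 5*i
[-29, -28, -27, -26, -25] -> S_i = -29 + 1*i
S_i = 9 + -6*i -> [9, 3, -3, -9, -15]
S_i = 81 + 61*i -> [81, 142, 203, 264, 325]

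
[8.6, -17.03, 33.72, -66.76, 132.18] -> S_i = 8.60*(-1.98)^i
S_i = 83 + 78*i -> [83, 161, 239, 317, 395]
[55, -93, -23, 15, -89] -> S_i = Random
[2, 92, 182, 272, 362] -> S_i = 2 + 90*i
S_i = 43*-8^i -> [43, -344, 2752, -22016, 176128]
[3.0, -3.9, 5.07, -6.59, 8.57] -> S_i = 3.00*(-1.30)^i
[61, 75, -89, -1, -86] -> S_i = Random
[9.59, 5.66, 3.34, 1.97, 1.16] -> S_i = 9.59*0.59^i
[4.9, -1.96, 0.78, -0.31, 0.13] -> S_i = 4.90*(-0.40)^i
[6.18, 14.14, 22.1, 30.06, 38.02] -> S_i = 6.18 + 7.96*i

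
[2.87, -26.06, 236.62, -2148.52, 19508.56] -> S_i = 2.87*(-9.08)^i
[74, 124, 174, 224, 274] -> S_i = 74 + 50*i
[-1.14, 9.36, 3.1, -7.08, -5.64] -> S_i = Random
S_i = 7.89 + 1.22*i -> [7.89, 9.11, 10.33, 11.55, 12.77]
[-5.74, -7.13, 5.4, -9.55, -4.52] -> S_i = Random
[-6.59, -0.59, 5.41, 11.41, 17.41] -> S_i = -6.59 + 6.00*i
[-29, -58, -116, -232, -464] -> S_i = -29*2^i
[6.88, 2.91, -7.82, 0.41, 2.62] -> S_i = Random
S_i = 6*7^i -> [6, 42, 294, 2058, 14406]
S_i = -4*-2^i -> [-4, 8, -16, 32, -64]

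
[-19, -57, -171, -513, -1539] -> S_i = -19*3^i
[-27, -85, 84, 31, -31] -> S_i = Random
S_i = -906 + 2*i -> [-906, -904, -902, -900, -898]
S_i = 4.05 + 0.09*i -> [4.05, 4.14, 4.23, 4.32, 4.41]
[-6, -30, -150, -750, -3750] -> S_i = -6*5^i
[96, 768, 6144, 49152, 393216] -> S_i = 96*8^i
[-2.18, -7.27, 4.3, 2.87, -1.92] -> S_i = Random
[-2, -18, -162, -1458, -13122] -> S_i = -2*9^i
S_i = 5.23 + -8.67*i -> [5.23, -3.44, -12.11, -20.78, -29.45]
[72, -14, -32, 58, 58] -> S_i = Random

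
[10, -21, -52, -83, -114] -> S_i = 10 + -31*i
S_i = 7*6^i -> [7, 42, 252, 1512, 9072]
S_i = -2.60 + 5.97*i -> [-2.6, 3.37, 9.34, 15.31, 21.28]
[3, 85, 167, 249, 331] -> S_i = 3 + 82*i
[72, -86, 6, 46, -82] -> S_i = Random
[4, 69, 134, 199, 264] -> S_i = 4 + 65*i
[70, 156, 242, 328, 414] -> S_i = 70 + 86*i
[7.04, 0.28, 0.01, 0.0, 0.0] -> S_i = 7.04*0.04^i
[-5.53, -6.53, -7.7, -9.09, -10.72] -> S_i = -5.53*1.18^i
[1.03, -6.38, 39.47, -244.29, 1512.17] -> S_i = 1.03*(-6.19)^i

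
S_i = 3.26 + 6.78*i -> [3.26, 10.04, 16.82, 23.6, 30.38]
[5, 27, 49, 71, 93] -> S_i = 5 + 22*i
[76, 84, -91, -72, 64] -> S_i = Random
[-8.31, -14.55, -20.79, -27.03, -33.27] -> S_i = -8.31 + -6.24*i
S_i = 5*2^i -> [5, 10, 20, 40, 80]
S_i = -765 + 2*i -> [-765, -763, -761, -759, -757]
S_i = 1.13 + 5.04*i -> [1.13, 6.17, 11.21, 16.25, 21.29]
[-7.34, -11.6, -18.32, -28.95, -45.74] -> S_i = -7.34*1.58^i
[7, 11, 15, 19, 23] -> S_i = 7 + 4*i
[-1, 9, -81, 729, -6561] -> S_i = -1*-9^i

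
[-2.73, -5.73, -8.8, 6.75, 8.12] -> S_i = Random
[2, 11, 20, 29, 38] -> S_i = 2 + 9*i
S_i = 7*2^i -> [7, 14, 28, 56, 112]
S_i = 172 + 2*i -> [172, 174, 176, 178, 180]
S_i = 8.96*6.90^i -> [8.96, 61.82, 426.59, 2943.44, 20309.74]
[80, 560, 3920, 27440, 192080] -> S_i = 80*7^i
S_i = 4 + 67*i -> [4, 71, 138, 205, 272]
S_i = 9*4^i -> [9, 36, 144, 576, 2304]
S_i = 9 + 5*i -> [9, 14, 19, 24, 29]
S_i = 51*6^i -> [51, 306, 1836, 11016, 66096]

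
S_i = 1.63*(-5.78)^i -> [1.63, -9.42, 54.46, -314.75, 1819.28]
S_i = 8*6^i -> [8, 48, 288, 1728, 10368]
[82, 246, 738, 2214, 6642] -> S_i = 82*3^i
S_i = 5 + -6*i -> [5, -1, -7, -13, -19]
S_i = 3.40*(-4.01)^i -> [3.4, -13.63, 54.67, -219.24, 879.14]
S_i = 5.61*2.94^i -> [5.61, 16.49, 48.49, 142.56, 419.13]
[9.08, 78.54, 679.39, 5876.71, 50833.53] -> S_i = 9.08*8.65^i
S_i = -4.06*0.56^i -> [-4.06, -2.27, -1.27, -0.71, -0.4]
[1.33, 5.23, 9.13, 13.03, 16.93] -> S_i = 1.33 + 3.90*i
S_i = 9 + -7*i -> [9, 2, -5, -12, -19]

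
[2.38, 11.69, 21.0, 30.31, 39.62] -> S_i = 2.38 + 9.31*i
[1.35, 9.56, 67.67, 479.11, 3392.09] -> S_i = 1.35*7.08^i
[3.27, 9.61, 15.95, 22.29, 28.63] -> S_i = 3.27 + 6.34*i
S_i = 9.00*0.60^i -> [9.0, 5.4, 3.24, 1.94, 1.17]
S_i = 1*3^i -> [1, 3, 9, 27, 81]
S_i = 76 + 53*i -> [76, 129, 182, 235, 288]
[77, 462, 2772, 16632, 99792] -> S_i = 77*6^i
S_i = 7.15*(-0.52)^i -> [7.15, -3.72, 1.93, -1.01, 0.52]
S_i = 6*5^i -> [6, 30, 150, 750, 3750]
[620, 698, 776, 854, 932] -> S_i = 620 + 78*i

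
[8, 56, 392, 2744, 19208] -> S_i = 8*7^i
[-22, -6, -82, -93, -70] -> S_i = Random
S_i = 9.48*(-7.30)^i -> [9.48, -69.2, 505.19, -3687.88, 26921.53]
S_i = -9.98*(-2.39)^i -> [-9.98, 23.85, -57.01, 136.25, -325.63]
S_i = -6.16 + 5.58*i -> [-6.16, -0.58, 5.0, 10.58, 16.16]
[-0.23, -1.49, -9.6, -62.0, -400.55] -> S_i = -0.23*6.46^i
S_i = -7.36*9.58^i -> [-7.36, -70.51, -675.47, -6471.04, -61992.6]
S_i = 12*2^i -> [12, 24, 48, 96, 192]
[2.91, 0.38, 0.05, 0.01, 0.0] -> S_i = 2.91*0.13^i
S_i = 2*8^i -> [2, 16, 128, 1024, 8192]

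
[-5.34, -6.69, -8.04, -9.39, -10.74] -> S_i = -5.34 + -1.35*i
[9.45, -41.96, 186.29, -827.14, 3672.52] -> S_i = 9.45*(-4.44)^i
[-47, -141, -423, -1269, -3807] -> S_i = -47*3^i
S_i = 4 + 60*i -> [4, 64, 124, 184, 244]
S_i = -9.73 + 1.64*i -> [-9.73, -8.09, -6.45, -4.81, -3.17]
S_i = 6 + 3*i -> [6, 9, 12, 15, 18]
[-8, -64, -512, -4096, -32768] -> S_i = -8*8^i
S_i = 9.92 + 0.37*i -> [9.92, 10.29, 10.66, 11.03, 11.4]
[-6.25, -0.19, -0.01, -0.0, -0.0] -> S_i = -6.25*0.03^i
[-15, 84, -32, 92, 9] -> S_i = Random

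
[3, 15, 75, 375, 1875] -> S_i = 3*5^i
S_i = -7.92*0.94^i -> [-7.92, -7.44, -7.0, -6.58, -6.18]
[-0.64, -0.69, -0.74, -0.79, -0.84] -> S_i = -0.64 + -0.05*i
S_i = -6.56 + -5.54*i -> [-6.56, -12.1, -17.64, -23.18, -28.72]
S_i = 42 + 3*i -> [42, 45, 48, 51, 54]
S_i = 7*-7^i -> [7, -49, 343, -2401, 16807]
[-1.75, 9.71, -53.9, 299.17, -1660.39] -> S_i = -1.75*(-5.55)^i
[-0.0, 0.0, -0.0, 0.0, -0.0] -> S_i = -0.00*(-2.36)^i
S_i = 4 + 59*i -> [4, 63, 122, 181, 240]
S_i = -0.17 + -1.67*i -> [-0.17, -1.84, -3.51, -5.18, -6.85]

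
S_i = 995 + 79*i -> [995, 1074, 1153, 1232, 1311]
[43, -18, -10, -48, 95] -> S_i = Random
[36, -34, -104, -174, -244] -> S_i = 36 + -70*i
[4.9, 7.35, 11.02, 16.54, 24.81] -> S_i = 4.90*1.50^i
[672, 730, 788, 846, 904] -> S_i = 672 + 58*i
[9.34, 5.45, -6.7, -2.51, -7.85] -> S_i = Random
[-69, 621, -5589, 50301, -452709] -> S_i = -69*-9^i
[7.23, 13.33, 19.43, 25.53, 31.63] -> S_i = 7.23 + 6.10*i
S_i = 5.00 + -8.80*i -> [5.0, -3.8, -12.6, -21.4, -30.2]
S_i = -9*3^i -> [-9, -27, -81, -243, -729]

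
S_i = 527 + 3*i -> [527, 530, 533, 536, 539]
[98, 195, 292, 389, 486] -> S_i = 98 + 97*i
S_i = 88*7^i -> [88, 616, 4312, 30184, 211288]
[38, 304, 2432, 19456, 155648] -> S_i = 38*8^i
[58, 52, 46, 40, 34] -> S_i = 58 + -6*i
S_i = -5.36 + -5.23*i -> [-5.36, -10.59, -15.82, -21.05, -26.28]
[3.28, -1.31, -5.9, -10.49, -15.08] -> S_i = 3.28 + -4.59*i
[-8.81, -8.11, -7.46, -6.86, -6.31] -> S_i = -8.81*0.92^i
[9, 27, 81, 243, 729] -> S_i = 9*3^i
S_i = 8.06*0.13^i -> [8.06, 1.05, 0.14, 0.02, 0.0]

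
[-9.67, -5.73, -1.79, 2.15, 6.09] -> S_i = -9.67 + 3.94*i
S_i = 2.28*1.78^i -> [2.28, 4.06, 7.22, 12.86, 22.89]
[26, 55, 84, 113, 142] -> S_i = 26 + 29*i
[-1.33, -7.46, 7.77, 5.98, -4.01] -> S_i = Random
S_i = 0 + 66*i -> [0, 66, 132, 198, 264]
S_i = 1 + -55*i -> [1, -54, -109, -164, -219]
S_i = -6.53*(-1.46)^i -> [-6.53, 9.53, -13.92, 20.32, -29.67]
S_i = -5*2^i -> [-5, -10, -20, -40, -80]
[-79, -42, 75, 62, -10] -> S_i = Random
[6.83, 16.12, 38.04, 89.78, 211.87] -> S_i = 6.83*2.36^i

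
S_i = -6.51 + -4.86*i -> [-6.51, -11.37, -16.23, -21.09, -25.95]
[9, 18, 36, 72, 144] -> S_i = 9*2^i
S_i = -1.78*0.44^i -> [-1.78, -0.78, -0.34, -0.15, -0.07]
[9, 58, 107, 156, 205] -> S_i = 9 + 49*i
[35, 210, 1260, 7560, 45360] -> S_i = 35*6^i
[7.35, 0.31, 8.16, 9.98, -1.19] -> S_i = Random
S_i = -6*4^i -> [-6, -24, -96, -384, -1536]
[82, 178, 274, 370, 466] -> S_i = 82 + 96*i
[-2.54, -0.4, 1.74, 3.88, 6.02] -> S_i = -2.54 + 2.14*i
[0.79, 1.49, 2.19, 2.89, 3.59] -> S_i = 0.79 + 0.70*i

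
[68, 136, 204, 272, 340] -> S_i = 68 + 68*i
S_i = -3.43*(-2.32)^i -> [-3.43, 7.96, -18.46, 42.83, -99.37]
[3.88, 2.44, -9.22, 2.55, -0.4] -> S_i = Random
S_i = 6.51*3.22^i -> [6.51, 20.96, 67.5, 217.34, 699.85]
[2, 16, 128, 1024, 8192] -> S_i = 2*8^i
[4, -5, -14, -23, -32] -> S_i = 4 + -9*i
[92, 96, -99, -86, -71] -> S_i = Random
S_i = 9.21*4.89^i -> [9.21, 45.04, 220.23, 1076.93, 5266.17]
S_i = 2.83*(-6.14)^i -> [2.83, -17.38, 106.69, -655.08, 4022.17]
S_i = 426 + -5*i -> [426, 421, 416, 411, 406]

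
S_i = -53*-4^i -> [-53, 212, -848, 3392, -13568]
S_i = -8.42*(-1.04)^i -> [-8.42, 8.76, -9.11, 9.47, -9.85]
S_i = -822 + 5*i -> [-822, -817, -812, -807, -802]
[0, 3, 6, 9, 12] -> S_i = 0 + 3*i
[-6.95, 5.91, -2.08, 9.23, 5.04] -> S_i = Random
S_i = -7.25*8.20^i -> [-7.25, -59.45, -487.49, -3997.42, -32778.83]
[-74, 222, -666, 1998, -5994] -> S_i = -74*-3^i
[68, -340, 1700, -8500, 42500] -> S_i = 68*-5^i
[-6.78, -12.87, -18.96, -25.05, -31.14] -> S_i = -6.78 + -6.09*i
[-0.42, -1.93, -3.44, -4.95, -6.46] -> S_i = -0.42 + -1.51*i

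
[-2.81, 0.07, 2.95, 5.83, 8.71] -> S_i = -2.81 + 2.88*i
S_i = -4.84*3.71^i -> [-4.84, -17.96, -66.62, -247.15, -916.94]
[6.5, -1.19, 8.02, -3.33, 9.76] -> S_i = Random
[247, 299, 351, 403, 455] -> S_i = 247 + 52*i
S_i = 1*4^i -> [1, 4, 16, 64, 256]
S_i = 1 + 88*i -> [1, 89, 177, 265, 353]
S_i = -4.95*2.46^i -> [-4.95, -12.18, -29.96, -73.69, -181.28]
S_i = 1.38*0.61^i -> [1.38, 0.84, 0.51, 0.31, 0.19]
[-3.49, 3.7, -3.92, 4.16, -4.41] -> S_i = -3.49*(-1.06)^i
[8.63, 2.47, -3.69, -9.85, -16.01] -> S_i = 8.63 + -6.16*i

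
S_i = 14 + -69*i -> [14, -55, -124, -193, -262]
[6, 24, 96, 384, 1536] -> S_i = 6*4^i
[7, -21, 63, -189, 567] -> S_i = 7*-3^i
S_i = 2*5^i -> [2, 10, 50, 250, 1250]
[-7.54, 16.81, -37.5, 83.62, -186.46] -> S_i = -7.54*(-2.23)^i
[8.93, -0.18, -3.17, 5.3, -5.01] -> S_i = Random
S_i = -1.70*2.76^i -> [-1.7, -4.69, -12.95, -35.74, -98.65]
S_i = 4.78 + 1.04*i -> [4.78, 5.82, 6.86, 7.9, 8.94]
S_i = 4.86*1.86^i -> [4.86, 9.04, 16.81, 31.27, 58.17]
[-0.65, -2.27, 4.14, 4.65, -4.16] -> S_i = Random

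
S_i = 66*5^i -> [66, 330, 1650, 8250, 41250]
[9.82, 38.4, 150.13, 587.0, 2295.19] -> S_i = 9.82*3.91^i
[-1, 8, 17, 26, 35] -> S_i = -1 + 9*i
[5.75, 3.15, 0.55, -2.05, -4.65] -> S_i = 5.75 + -2.60*i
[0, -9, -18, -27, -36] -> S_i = 0 + -9*i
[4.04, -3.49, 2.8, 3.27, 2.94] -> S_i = Random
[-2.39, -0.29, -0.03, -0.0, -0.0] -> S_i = -2.39*0.12^i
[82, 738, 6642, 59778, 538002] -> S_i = 82*9^i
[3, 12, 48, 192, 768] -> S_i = 3*4^i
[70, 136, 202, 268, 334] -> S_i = 70 + 66*i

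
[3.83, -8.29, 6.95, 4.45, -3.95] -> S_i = Random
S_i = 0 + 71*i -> [0, 71, 142, 213, 284]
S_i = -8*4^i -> [-8, -32, -128, -512, -2048]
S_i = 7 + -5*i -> [7, 2, -3, -8, -13]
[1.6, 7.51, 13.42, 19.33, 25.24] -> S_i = 1.60 + 5.91*i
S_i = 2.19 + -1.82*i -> [2.19, 0.37, -1.45, -3.27, -5.09]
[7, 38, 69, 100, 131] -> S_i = 7 + 31*i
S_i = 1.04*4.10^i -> [1.04, 4.26, 17.48, 71.68, 293.88]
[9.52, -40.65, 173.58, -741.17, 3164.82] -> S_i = 9.52*(-4.27)^i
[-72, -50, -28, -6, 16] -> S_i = -72 + 22*i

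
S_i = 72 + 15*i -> [72, 87, 102, 117, 132]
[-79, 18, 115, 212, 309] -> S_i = -79 + 97*i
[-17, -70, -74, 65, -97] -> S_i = Random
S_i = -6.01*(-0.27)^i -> [-6.01, 1.62, -0.44, 0.12, -0.03]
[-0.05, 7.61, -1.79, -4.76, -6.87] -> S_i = Random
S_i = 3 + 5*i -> [3, 8, 13, 18, 23]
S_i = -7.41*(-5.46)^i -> [-7.41, 40.46, -220.9, 1206.14, -6585.5]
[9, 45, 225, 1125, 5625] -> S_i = 9*5^i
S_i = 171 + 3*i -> [171, 174, 177, 180, 183]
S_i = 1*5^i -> [1, 5, 25, 125, 625]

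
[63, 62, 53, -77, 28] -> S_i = Random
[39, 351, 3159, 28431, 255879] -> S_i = 39*9^i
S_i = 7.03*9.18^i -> [7.03, 64.54, 592.43, 5438.55, 49925.92]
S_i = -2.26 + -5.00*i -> [-2.26, -7.26, -12.26, -17.26, -22.26]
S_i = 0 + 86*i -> [0, 86, 172, 258, 344]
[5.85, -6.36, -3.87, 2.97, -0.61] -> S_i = Random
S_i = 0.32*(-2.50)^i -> [0.32, -0.8, 2.0, -5.0, 12.5]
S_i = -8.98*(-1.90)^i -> [-8.98, 17.06, -32.42, 61.59, -117.03]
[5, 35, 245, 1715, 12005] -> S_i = 5*7^i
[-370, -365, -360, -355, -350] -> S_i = -370 + 5*i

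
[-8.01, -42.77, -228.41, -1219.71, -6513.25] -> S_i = -8.01*5.34^i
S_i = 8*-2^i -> [8, -16, 32, -64, 128]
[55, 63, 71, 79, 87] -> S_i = 55 + 8*i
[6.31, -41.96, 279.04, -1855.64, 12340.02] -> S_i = 6.31*(-6.65)^i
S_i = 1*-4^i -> [1, -4, 16, -64, 256]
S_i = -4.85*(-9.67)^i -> [-4.85, 46.9, -453.52, 4385.52, -42407.98]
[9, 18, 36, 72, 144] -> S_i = 9*2^i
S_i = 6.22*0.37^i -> [6.22, 2.3, 0.85, 0.32, 0.12]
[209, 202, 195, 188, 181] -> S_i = 209 + -7*i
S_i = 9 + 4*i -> [9, 13, 17, 21, 25]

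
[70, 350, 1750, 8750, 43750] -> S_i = 70*5^i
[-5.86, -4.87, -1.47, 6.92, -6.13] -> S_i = Random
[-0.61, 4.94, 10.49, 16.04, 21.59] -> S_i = -0.61 + 5.55*i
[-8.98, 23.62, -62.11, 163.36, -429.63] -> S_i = -8.98*(-2.63)^i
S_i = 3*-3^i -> [3, -9, 27, -81, 243]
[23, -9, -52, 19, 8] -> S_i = Random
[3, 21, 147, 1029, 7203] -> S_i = 3*7^i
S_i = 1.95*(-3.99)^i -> [1.95, -7.78, 31.04, -123.87, 494.23]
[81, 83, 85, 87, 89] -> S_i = 81 + 2*i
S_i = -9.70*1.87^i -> [-9.7, -18.14, -33.92, -63.43, -118.61]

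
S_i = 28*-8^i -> [28, -224, 1792, -14336, 114688]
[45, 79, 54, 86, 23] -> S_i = Random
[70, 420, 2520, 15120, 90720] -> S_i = 70*6^i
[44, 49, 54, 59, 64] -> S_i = 44 + 5*i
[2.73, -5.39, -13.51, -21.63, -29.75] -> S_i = 2.73 + -8.12*i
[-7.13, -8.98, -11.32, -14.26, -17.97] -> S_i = -7.13*1.26^i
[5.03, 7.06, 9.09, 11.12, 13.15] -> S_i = 5.03 + 2.03*i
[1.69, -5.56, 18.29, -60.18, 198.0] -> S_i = 1.69*(-3.29)^i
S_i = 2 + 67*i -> [2, 69, 136, 203, 270]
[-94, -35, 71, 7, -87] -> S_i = Random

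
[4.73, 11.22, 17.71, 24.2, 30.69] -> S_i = 4.73 + 6.49*i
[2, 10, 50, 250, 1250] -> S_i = 2*5^i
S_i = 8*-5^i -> [8, -40, 200, -1000, 5000]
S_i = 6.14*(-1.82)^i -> [6.14, -11.17, 20.34, -37.02, 67.37]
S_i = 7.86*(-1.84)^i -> [7.86, -14.46, 26.61, -48.96, 90.09]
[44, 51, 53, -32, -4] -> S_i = Random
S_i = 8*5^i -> [8, 40, 200, 1000, 5000]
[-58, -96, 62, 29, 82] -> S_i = Random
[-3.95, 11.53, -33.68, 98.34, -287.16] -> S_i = -3.95*(-2.92)^i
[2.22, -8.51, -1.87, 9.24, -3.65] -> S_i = Random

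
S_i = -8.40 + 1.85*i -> [-8.4, -6.55, -4.7, -2.85, -1.0]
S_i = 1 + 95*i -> [1, 96, 191, 286, 381]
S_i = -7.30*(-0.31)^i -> [-7.3, 2.26, -0.7, 0.22, -0.07]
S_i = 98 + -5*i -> [98, 93, 88, 83, 78]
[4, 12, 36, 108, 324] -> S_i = 4*3^i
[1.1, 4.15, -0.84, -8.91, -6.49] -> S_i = Random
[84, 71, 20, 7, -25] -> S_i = Random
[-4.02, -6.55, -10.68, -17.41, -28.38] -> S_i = -4.02*1.63^i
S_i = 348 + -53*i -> [348, 295, 242, 189, 136]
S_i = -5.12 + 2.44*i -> [-5.12, -2.68, -0.24, 2.2, 4.64]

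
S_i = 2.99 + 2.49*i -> [2.99, 5.48, 7.97, 10.46, 12.95]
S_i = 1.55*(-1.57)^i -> [1.55, -2.43, 3.82, -6.0, 9.42]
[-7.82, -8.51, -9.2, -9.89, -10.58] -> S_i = -7.82 + -0.69*i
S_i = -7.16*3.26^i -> [-7.16, -23.34, -76.09, -248.07, -808.69]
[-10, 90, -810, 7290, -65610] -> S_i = -10*-9^i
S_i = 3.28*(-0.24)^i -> [3.28, -0.79, 0.19, -0.05, 0.01]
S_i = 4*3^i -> [4, 12, 36, 108, 324]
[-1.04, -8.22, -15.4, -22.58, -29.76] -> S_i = -1.04 + -7.18*i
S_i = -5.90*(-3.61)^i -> [-5.9, 21.3, -76.89, 277.57, -1002.03]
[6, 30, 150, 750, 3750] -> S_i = 6*5^i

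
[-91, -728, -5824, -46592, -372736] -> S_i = -91*8^i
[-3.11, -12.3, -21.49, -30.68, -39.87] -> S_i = -3.11 + -9.19*i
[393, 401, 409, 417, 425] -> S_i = 393 + 8*i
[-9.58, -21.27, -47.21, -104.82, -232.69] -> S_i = -9.58*2.22^i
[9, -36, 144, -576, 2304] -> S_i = 9*-4^i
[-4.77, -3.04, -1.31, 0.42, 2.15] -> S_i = -4.77 + 1.73*i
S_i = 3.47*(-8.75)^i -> [3.47, -30.36, 265.67, -2324.63, 20340.5]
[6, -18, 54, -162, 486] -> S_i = 6*-3^i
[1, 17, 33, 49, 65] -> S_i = 1 + 16*i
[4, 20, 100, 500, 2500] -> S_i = 4*5^i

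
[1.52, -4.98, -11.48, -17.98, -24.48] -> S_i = 1.52 + -6.50*i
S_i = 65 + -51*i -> [65, 14, -37, -88, -139]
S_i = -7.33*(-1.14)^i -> [-7.33, 8.36, -9.53, 10.86, -12.38]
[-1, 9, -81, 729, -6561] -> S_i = -1*-9^i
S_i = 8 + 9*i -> [8, 17, 26, 35, 44]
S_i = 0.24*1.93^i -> [0.24, 0.46, 0.89, 1.73, 3.33]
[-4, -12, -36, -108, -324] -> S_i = -4*3^i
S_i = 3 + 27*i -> [3, 30, 57, 84, 111]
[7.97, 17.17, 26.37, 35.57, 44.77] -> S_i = 7.97 + 9.20*i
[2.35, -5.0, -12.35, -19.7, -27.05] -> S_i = 2.35 + -7.35*i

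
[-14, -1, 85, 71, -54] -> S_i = Random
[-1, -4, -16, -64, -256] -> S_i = -1*4^i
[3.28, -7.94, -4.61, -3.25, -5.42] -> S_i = Random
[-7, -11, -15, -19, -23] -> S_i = -7 + -4*i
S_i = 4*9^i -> [4, 36, 324, 2916, 26244]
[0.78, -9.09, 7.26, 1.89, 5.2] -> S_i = Random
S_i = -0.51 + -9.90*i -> [-0.51, -10.41, -20.31, -30.21, -40.11]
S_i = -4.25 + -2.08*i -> [-4.25, -6.33, -8.41, -10.49, -12.57]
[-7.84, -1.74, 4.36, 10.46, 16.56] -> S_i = -7.84 + 6.10*i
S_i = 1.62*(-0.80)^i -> [1.62, -1.3, 1.04, -0.83, 0.66]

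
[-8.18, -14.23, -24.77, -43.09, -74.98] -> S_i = -8.18*1.74^i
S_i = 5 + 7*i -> [5, 12, 19, 26, 33]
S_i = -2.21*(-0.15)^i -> [-2.21, 0.33, -0.05, 0.01, -0.0]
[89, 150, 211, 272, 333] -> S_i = 89 + 61*i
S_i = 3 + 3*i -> [3, 6, 9, 12, 15]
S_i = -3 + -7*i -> [-3, -10, -17, -24, -31]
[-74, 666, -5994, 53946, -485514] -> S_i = -74*-9^i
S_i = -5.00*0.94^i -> [-5.0, -4.7, -4.42, -4.15, -3.9]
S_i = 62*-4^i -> [62, -248, 992, -3968, 15872]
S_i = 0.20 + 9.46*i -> [0.2, 9.66, 19.12, 28.58, 38.04]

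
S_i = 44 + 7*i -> [44, 51, 58, 65, 72]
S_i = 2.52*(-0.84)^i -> [2.52, -2.12, 1.78, -1.49, 1.25]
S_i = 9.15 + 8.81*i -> [9.15, 17.96, 26.77, 35.58, 44.39]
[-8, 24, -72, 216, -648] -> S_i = -8*-3^i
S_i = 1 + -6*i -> [1, -5, -11, -17, -23]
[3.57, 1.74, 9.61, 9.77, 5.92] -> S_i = Random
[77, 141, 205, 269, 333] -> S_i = 77 + 64*i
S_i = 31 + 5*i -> [31, 36, 41, 46, 51]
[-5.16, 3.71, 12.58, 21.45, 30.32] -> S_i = -5.16 + 8.87*i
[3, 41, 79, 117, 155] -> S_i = 3 + 38*i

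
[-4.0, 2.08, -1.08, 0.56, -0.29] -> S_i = -4.00*(-0.52)^i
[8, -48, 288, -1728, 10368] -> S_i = 8*-6^i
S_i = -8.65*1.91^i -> [-8.65, -16.52, -31.56, -60.27, -115.12]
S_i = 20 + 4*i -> [20, 24, 28, 32, 36]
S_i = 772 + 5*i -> [772, 777, 782, 787, 792]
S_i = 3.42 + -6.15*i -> [3.42, -2.73, -8.88, -15.03, -21.18]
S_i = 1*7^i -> [1, 7, 49, 343, 2401]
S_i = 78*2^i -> [78, 156, 312, 624, 1248]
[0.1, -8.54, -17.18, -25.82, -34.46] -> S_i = 0.10 + -8.64*i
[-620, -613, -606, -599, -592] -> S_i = -620 + 7*i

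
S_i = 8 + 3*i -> [8, 11, 14, 17, 20]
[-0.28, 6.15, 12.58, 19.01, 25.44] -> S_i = -0.28 + 6.43*i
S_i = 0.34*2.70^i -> [0.34, 0.92, 2.48, 6.69, 18.07]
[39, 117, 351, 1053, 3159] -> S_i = 39*3^i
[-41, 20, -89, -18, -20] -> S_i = Random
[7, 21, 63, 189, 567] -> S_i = 7*3^i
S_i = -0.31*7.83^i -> [-0.31, -2.43, -19.01, -148.82, -1165.22]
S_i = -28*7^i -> [-28, -196, -1372, -9604, -67228]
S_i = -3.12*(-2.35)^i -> [-3.12, 7.33, -17.23, 40.49, -95.15]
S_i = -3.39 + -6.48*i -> [-3.39, -9.87, -16.35, -22.83, -29.31]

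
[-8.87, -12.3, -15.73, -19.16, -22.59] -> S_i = -8.87 + -3.43*i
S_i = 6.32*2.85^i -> [6.32, 18.01, 51.33, 146.3, 416.96]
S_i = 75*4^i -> [75, 300, 1200, 4800, 19200]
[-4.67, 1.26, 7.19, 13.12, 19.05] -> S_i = -4.67 + 5.93*i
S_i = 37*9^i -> [37, 333, 2997, 26973, 242757]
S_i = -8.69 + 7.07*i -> [-8.69, -1.62, 5.45, 12.52, 19.59]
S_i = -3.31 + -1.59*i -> [-3.31, -4.9, -6.49, -8.08, -9.67]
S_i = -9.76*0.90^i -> [-9.76, -8.78, -7.91, -7.12, -6.4]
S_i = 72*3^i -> [72, 216, 648, 1944, 5832]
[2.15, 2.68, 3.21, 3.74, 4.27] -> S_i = 2.15 + 0.53*i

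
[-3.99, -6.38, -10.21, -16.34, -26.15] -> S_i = -3.99*1.60^i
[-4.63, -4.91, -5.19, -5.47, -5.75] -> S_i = -4.63 + -0.28*i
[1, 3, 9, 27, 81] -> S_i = 1*3^i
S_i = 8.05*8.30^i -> [8.05, 66.82, 554.56, 4602.89, 38203.95]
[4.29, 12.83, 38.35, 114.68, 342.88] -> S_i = 4.29*2.99^i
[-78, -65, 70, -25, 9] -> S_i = Random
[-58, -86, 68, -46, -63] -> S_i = Random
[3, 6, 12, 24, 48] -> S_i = 3*2^i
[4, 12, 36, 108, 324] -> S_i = 4*3^i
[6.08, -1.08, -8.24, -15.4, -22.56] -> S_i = 6.08 + -7.16*i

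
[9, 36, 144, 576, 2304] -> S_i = 9*4^i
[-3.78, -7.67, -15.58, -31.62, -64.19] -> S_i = -3.78*2.03^i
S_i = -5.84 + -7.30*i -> [-5.84, -13.14, -20.44, -27.74, -35.04]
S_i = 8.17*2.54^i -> [8.17, 20.75, 52.71, 133.88, 340.06]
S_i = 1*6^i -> [1, 6, 36, 216, 1296]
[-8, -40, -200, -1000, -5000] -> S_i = -8*5^i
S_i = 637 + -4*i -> [637, 633, 629, 625, 621]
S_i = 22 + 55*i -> [22, 77, 132, 187, 242]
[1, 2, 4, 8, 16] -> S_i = 1*2^i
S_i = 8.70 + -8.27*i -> [8.7, 0.43, -7.84, -16.11, -24.38]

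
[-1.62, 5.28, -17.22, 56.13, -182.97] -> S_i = -1.62*(-3.26)^i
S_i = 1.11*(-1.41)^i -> [1.11, -1.57, 2.21, -3.11, 4.39]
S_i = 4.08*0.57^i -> [4.08, 2.33, 1.33, 0.76, 0.43]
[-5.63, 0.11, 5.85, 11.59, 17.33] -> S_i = -5.63 + 5.74*i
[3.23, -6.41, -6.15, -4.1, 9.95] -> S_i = Random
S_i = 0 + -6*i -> [0, -6, -12, -18, -24]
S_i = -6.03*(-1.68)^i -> [-6.03, 10.13, -17.02, 28.59, -48.03]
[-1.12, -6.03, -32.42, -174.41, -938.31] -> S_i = -1.12*5.38^i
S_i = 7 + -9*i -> [7, -2, -11, -20, -29]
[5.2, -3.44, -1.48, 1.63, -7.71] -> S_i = Random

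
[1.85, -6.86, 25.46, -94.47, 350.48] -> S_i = 1.85*(-3.71)^i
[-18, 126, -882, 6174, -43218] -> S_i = -18*-7^i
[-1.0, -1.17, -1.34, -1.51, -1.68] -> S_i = -1.00 + -0.17*i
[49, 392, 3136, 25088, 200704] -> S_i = 49*8^i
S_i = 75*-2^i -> [75, -150, 300, -600, 1200]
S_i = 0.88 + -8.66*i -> [0.88, -7.78, -16.44, -25.1, -33.76]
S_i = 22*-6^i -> [22, -132, 792, -4752, 28512]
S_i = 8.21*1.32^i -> [8.21, 10.84, 14.31, 18.88, 24.93]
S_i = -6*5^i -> [-6, -30, -150, -750, -3750]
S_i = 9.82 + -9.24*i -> [9.82, 0.58, -8.66, -17.9, -27.14]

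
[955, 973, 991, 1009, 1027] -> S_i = 955 + 18*i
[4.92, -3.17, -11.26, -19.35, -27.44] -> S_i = 4.92 + -8.09*i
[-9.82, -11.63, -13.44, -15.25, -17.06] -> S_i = -9.82 + -1.81*i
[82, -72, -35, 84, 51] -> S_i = Random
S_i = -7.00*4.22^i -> [-7.0, -29.54, -124.66, -526.06, -2219.97]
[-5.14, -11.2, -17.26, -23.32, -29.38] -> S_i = -5.14 + -6.06*i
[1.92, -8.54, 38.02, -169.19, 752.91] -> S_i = 1.92*(-4.45)^i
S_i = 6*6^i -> [6, 36, 216, 1296, 7776]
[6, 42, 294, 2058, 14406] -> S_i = 6*7^i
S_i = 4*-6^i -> [4, -24, 144, -864, 5184]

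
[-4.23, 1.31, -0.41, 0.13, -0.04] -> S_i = -4.23*(-0.31)^i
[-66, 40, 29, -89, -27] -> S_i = Random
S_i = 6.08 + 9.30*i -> [6.08, 15.38, 24.68, 33.98, 43.28]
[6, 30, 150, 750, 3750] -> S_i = 6*5^i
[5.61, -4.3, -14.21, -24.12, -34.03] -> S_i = 5.61 + -9.91*i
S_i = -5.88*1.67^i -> [-5.88, -9.82, -16.4, -27.39, -45.73]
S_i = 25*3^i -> [25, 75, 225, 675, 2025]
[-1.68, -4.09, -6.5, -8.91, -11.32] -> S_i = -1.68 + -2.41*i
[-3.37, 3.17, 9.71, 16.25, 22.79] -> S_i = -3.37 + 6.54*i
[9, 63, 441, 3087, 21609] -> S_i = 9*7^i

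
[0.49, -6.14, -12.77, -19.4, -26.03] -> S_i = 0.49 + -6.63*i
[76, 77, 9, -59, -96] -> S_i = Random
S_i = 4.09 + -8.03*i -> [4.09, -3.94, -11.97, -20.0, -28.03]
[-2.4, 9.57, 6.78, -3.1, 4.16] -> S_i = Random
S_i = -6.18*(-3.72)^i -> [-6.18, 22.99, -85.52, 318.14, -1183.48]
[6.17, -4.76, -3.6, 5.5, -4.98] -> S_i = Random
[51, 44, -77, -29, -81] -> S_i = Random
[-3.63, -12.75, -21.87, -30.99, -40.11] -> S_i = -3.63 + -9.12*i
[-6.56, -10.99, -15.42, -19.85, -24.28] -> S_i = -6.56 + -4.43*i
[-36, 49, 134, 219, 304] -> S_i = -36 + 85*i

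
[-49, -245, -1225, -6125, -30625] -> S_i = -49*5^i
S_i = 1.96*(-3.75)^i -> [1.96, -7.35, 27.56, -103.36, 387.6]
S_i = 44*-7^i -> [44, -308, 2156, -15092, 105644]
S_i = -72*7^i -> [-72, -504, -3528, -24696, -172872]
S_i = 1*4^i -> [1, 4, 16, 64, 256]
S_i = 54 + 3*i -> [54, 57, 60, 63, 66]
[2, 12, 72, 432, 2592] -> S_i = 2*6^i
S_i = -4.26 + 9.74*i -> [-4.26, 5.48, 15.22, 24.96, 34.7]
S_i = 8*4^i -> [8, 32, 128, 512, 2048]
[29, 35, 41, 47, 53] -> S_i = 29 + 6*i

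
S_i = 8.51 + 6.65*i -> [8.51, 15.16, 21.81, 28.46, 35.11]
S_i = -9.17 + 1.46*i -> [-9.17, -7.71, -6.25, -4.79, -3.33]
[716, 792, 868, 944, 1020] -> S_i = 716 + 76*i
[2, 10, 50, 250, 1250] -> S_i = 2*5^i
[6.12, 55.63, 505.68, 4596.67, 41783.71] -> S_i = 6.12*9.09^i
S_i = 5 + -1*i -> [5, 4, 3, 2, 1]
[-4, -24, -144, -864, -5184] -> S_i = -4*6^i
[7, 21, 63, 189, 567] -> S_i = 7*3^i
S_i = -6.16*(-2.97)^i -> [-6.16, 18.3, -54.34, 161.38, -479.3]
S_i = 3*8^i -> [3, 24, 192, 1536, 12288]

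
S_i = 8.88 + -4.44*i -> [8.88, 4.44, 0.0, -4.44, -8.88]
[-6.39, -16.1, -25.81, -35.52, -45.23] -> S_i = -6.39 + -9.71*i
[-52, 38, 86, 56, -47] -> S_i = Random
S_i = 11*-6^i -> [11, -66, 396, -2376, 14256]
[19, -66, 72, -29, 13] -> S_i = Random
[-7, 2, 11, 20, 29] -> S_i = -7 + 9*i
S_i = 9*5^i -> [9, 45, 225, 1125, 5625]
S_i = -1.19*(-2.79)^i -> [-1.19, 3.32, -9.26, 25.84, -72.1]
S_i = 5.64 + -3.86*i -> [5.64, 1.78, -2.08, -5.94, -9.8]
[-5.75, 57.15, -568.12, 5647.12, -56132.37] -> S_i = -5.75*(-9.94)^i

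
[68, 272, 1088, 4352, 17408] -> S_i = 68*4^i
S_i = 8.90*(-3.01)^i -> [8.9, -26.79, 80.63, -242.71, 730.56]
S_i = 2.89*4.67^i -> [2.89, 13.5, 63.03, 294.34, 1374.57]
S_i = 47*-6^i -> [47, -282, 1692, -10152, 60912]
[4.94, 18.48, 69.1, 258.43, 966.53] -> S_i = 4.94*3.74^i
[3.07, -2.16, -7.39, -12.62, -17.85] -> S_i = 3.07 + -5.23*i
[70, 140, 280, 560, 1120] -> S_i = 70*2^i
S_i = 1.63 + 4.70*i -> [1.63, 6.33, 11.03, 15.73, 20.43]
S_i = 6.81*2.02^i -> [6.81, 13.76, 27.79, 56.13, 113.38]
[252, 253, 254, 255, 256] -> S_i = 252 + 1*i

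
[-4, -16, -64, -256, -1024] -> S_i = -4*4^i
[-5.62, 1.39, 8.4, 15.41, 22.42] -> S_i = -5.62 + 7.01*i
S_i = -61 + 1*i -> [-61, -60, -59, -58, -57]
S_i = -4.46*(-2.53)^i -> [-4.46, 11.28, -28.55, 72.23, -182.73]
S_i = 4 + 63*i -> [4, 67, 130, 193, 256]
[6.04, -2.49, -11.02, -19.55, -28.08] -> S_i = 6.04 + -8.53*i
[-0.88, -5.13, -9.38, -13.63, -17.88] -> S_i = -0.88 + -4.25*i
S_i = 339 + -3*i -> [339, 336, 333, 330, 327]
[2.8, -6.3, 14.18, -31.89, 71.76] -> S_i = 2.80*(-2.25)^i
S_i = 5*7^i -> [5, 35, 245, 1715, 12005]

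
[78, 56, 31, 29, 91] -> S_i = Random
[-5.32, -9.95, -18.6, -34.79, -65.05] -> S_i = -5.32*1.87^i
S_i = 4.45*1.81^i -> [4.45, 8.05, 14.58, 26.39, 47.76]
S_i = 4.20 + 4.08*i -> [4.2, 8.28, 12.36, 16.44, 20.52]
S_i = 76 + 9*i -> [76, 85, 94, 103, 112]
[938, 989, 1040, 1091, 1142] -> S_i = 938 + 51*i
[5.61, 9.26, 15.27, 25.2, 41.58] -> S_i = 5.61*1.65^i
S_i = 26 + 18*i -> [26, 44, 62, 80, 98]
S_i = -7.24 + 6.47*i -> [-7.24, -0.77, 5.7, 12.17, 18.64]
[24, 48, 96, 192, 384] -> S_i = 24*2^i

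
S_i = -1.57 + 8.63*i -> [-1.57, 7.06, 15.69, 24.32, 32.95]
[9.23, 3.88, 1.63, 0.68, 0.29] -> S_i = 9.23*0.42^i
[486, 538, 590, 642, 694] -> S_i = 486 + 52*i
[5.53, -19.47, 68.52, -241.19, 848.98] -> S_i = 5.53*(-3.52)^i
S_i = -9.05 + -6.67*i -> [-9.05, -15.72, -22.39, -29.06, -35.73]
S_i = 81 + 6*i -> [81, 87, 93, 99, 105]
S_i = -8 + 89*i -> [-8, 81, 170, 259, 348]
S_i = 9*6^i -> [9, 54, 324, 1944, 11664]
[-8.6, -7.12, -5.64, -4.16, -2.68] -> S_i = -8.60 + 1.48*i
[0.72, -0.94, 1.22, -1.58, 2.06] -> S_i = 0.72*(-1.30)^i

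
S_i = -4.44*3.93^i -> [-4.44, -17.45, -68.58, -269.5, -1059.14]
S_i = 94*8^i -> [94, 752, 6016, 48128, 385024]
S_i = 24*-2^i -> [24, -48, 96, -192, 384]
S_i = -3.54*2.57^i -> [-3.54, -9.1, -23.38, -60.09, -154.43]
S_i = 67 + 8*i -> [67, 75, 83, 91, 99]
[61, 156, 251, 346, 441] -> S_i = 61 + 95*i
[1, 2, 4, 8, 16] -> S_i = 1*2^i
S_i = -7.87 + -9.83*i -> [-7.87, -17.7, -27.53, -37.36, -47.19]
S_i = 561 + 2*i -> [561, 563, 565, 567, 569]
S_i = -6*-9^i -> [-6, 54, -486, 4374, -39366]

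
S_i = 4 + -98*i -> [4, -94, -192, -290, -388]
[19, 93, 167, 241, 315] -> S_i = 19 + 74*i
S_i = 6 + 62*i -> [6, 68, 130, 192, 254]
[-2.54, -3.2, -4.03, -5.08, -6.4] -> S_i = -2.54*1.26^i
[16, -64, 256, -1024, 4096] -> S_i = 16*-4^i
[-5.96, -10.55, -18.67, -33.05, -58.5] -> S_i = -5.96*1.77^i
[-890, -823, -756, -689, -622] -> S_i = -890 + 67*i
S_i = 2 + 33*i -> [2, 35, 68, 101, 134]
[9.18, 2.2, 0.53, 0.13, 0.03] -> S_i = 9.18*0.24^i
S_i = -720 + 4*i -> [-720, -716, -712, -708, -704]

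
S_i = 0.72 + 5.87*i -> [0.72, 6.59, 12.46, 18.33, 24.2]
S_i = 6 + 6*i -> [6, 12, 18, 24, 30]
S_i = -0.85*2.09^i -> [-0.85, -1.78, -3.71, -7.76, -16.22]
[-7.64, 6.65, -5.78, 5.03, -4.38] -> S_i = -7.64*(-0.87)^i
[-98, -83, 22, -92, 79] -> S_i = Random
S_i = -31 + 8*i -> [-31, -23, -15, -7, 1]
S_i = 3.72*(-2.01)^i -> [3.72, -7.48, 15.03, -30.21, 60.72]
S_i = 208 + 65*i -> [208, 273, 338, 403, 468]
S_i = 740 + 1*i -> [740, 741, 742, 743, 744]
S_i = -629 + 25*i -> [-629, -604, -579, -554, -529]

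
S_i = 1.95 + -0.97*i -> [1.95, 0.98, 0.01, -0.96, -1.93]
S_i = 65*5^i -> [65, 325, 1625, 8125, 40625]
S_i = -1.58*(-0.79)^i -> [-1.58, 1.25, -0.99, 0.78, -0.62]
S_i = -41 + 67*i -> [-41, 26, 93, 160, 227]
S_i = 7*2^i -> [7, 14, 28, 56, 112]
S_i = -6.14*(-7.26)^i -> [-6.14, 44.58, -323.62, 2349.52, -17057.48]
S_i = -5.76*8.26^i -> [-5.76, -47.58, -392.99, -3246.11, -26812.83]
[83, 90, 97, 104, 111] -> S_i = 83 + 7*i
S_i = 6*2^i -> [6, 12, 24, 48, 96]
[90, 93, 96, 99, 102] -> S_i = 90 + 3*i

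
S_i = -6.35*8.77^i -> [-6.35, -55.69, -488.4, -4283.24, -37564.02]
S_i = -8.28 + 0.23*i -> [-8.28, -8.05, -7.82, -7.59, -7.36]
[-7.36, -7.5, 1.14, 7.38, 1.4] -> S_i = Random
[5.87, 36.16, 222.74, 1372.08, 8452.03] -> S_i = 5.87*6.16^i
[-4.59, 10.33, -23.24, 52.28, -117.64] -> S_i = -4.59*(-2.25)^i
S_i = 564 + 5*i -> [564, 569, 574, 579, 584]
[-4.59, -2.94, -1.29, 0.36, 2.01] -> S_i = -4.59 + 1.65*i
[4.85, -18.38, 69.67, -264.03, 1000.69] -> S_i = 4.85*(-3.79)^i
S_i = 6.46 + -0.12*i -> [6.46, 6.34, 6.22, 6.1, 5.98]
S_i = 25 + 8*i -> [25, 33, 41, 49, 57]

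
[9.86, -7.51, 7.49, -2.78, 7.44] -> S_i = Random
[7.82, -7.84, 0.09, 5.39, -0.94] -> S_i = Random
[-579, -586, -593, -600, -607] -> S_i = -579 + -7*i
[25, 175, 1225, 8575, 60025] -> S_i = 25*7^i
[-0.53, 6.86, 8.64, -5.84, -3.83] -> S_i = Random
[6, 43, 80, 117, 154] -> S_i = 6 + 37*i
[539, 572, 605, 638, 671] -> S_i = 539 + 33*i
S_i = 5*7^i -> [5, 35, 245, 1715, 12005]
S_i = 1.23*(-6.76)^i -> [1.23, -8.31, 56.21, -379.97, 2568.57]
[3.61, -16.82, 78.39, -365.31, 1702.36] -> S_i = 3.61*(-4.66)^i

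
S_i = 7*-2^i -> [7, -14, 28, -56, 112]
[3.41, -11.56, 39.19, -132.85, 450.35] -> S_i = 3.41*(-3.39)^i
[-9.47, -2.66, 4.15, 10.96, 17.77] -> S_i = -9.47 + 6.81*i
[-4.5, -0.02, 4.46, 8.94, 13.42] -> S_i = -4.50 + 4.48*i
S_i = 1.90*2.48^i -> [1.9, 4.71, 11.69, 28.98, 71.87]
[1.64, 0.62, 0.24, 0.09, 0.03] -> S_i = 1.64*0.38^i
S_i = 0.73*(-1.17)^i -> [0.73, -0.85, 1.0, -1.17, 1.37]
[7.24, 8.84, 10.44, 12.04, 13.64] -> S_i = 7.24 + 1.60*i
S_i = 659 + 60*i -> [659, 719, 779, 839, 899]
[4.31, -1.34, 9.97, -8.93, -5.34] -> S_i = Random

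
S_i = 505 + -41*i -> [505, 464, 423, 382, 341]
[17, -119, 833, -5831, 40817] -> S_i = 17*-7^i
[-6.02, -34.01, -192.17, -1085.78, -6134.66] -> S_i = -6.02*5.65^i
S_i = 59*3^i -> [59, 177, 531, 1593, 4779]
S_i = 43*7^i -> [43, 301, 2107, 14749, 103243]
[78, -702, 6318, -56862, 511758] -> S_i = 78*-9^i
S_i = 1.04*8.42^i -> [1.04, 8.76, 73.73, 620.83, 5227.35]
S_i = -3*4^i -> [-3, -12, -48, -192, -768]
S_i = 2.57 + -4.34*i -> [2.57, -1.77, -6.11, -10.45, -14.79]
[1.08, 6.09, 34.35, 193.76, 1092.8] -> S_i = 1.08*5.64^i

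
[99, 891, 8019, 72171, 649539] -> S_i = 99*9^i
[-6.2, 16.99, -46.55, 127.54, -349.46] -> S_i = -6.20*(-2.74)^i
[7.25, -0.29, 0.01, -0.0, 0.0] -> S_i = 7.25*(-0.04)^i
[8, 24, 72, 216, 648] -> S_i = 8*3^i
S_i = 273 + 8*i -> [273, 281, 289, 297, 305]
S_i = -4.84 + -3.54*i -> [-4.84, -8.38, -11.92, -15.46, -19.0]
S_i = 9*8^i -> [9, 72, 576, 4608, 36864]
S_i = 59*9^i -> [59, 531, 4779, 43011, 387099]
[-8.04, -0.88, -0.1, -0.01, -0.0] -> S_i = -8.04*0.11^i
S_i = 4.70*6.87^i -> [4.7, 32.29, 221.83, 1523.94, 10469.47]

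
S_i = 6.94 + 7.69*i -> [6.94, 14.63, 22.32, 30.01, 37.7]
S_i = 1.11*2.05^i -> [1.11, 2.28, 4.66, 9.56, 19.6]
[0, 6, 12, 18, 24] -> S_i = 0 + 6*i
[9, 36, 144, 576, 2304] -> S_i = 9*4^i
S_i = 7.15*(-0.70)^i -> [7.15, -5.0, 3.5, -2.45, 1.72]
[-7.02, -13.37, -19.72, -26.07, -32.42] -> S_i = -7.02 + -6.35*i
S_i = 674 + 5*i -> [674, 679, 684, 689, 694]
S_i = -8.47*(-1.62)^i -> [-8.47, 13.72, -22.23, 36.01, -58.34]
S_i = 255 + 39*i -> [255, 294, 333, 372, 411]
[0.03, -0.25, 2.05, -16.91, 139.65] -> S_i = 0.03*(-8.26)^i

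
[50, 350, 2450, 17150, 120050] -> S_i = 50*7^i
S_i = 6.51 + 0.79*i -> [6.51, 7.3, 8.09, 8.88, 9.67]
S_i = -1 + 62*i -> [-1, 61, 123, 185, 247]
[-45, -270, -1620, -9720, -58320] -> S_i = -45*6^i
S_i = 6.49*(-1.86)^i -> [6.49, -12.07, 22.45, -41.76, 77.68]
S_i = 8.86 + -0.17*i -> [8.86, 8.69, 8.52, 8.35, 8.18]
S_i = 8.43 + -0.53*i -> [8.43, 7.9, 7.37, 6.84, 6.31]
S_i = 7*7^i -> [7, 49, 343, 2401, 16807]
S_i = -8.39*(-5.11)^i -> [-8.39, 42.87, -219.08, 1119.5, -5720.65]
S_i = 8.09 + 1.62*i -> [8.09, 9.71, 11.33, 12.95, 14.57]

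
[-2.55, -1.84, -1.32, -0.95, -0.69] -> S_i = -2.55*0.72^i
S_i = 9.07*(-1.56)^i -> [9.07, -14.15, 22.07, -34.43, 53.72]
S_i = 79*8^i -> [79, 632, 5056, 40448, 323584]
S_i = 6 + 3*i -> [6, 9, 12, 15, 18]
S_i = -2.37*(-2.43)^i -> [-2.37, 5.76, -13.99, 34.01, -82.64]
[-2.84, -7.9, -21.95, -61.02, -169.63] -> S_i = -2.84*2.78^i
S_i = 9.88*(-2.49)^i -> [9.88, -24.6, 61.26, -152.53, 379.8]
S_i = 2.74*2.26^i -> [2.74, 6.19, 13.99, 31.63, 71.48]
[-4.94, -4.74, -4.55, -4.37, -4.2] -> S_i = -4.94*0.96^i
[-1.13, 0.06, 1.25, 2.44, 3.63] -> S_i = -1.13 + 1.19*i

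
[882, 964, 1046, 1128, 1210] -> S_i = 882 + 82*i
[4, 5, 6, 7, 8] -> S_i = 4 + 1*i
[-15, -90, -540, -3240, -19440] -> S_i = -15*6^i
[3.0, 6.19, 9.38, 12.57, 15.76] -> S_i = 3.00 + 3.19*i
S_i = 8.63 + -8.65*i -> [8.63, -0.02, -8.67, -17.32, -25.97]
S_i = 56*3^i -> [56, 168, 504, 1512, 4536]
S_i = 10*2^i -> [10, 20, 40, 80, 160]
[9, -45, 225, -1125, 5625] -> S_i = 9*-5^i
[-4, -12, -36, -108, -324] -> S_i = -4*3^i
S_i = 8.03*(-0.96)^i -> [8.03, -7.71, 7.4, -7.1, 6.82]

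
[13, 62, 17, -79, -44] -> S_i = Random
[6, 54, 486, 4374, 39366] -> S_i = 6*9^i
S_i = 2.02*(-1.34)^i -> [2.02, -2.71, 3.63, -4.86, 6.51]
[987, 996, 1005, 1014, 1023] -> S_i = 987 + 9*i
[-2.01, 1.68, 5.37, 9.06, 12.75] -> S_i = -2.01 + 3.69*i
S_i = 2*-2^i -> [2, -4, 8, -16, 32]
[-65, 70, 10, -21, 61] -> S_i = Random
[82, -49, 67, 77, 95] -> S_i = Random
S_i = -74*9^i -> [-74, -666, -5994, -53946, -485514]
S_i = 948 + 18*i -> [948, 966, 984, 1002, 1020]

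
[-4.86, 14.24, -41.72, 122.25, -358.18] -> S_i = -4.86*(-2.93)^i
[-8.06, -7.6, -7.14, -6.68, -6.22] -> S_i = -8.06 + 0.46*i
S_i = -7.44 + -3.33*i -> [-7.44, -10.77, -14.1, -17.43, -20.76]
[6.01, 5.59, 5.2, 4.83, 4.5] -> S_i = 6.01*0.93^i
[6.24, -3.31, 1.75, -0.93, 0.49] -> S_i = 6.24*(-0.53)^i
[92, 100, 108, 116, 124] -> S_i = 92 + 8*i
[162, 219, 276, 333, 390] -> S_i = 162 + 57*i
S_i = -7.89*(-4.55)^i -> [-7.89, 35.9, -163.34, 743.21, -3381.6]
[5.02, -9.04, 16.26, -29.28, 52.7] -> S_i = 5.02*(-1.80)^i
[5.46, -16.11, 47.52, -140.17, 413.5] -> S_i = 5.46*(-2.95)^i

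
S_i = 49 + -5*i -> [49, 44, 39, 34, 29]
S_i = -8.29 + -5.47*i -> [-8.29, -13.76, -19.23, -24.7, -30.17]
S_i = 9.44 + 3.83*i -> [9.44, 13.27, 17.1, 20.93, 24.76]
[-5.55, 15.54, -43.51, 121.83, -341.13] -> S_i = -5.55*(-2.80)^i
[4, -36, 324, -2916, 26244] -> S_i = 4*-9^i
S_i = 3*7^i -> [3, 21, 147, 1029, 7203]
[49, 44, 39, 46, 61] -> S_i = Random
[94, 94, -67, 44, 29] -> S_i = Random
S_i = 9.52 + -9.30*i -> [9.52, 0.22, -9.08, -18.38, -27.68]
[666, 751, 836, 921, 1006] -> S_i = 666 + 85*i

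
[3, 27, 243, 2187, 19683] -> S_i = 3*9^i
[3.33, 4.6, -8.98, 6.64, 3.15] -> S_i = Random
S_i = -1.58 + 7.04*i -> [-1.58, 5.46, 12.5, 19.54, 26.58]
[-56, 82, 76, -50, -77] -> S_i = Random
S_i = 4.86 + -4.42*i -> [4.86, 0.44, -3.98, -8.4, -12.82]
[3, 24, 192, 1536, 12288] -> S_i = 3*8^i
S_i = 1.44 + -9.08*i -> [1.44, -7.64, -16.72, -25.8, -34.88]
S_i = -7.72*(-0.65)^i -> [-7.72, 5.02, -3.26, 2.12, -1.38]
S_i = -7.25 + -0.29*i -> [-7.25, -7.54, -7.83, -8.12, -8.41]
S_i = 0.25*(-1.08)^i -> [0.25, -0.27, 0.29, -0.31, 0.34]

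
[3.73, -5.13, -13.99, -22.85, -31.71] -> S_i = 3.73 + -8.86*i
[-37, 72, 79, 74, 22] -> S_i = Random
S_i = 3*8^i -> [3, 24, 192, 1536, 12288]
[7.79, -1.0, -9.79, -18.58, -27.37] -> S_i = 7.79 + -8.79*i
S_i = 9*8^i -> [9, 72, 576, 4608, 36864]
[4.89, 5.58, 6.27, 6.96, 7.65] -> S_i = 4.89 + 0.69*i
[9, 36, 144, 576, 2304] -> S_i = 9*4^i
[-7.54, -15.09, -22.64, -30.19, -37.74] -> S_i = -7.54 + -7.55*i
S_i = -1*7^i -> [-1, -7, -49, -343, -2401]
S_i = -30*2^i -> [-30, -60, -120, -240, -480]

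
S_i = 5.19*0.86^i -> [5.19, 4.46, 3.84, 3.3, 2.84]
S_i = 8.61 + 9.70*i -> [8.61, 18.31, 28.01, 37.71, 47.41]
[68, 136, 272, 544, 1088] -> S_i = 68*2^i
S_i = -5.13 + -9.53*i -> [-5.13, -14.66, -24.19, -33.72, -43.25]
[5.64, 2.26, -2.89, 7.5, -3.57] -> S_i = Random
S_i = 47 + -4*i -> [47, 43, 39, 35, 31]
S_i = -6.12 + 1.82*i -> [-6.12, -4.3, -2.48, -0.66, 1.16]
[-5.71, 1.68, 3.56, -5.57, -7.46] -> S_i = Random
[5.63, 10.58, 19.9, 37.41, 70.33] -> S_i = 5.63*1.88^i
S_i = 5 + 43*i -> [5, 48, 91, 134, 177]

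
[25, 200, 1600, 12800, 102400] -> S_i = 25*8^i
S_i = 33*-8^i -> [33, -264, 2112, -16896, 135168]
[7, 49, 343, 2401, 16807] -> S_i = 7*7^i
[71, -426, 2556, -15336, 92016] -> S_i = 71*-6^i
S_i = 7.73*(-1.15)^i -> [7.73, -8.89, 10.22, -11.76, 13.52]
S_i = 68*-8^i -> [68, -544, 4352, -34816, 278528]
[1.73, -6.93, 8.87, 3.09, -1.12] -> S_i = Random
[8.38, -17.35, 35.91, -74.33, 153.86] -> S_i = 8.38*(-2.07)^i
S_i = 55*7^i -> [55, 385, 2695, 18865, 132055]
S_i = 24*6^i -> [24, 144, 864, 5184, 31104]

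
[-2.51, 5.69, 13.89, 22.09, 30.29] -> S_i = -2.51 + 8.20*i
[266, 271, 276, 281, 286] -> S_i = 266 + 5*i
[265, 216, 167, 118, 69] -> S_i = 265 + -49*i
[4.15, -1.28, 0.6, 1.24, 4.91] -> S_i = Random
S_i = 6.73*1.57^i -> [6.73, 10.57, 16.59, 26.04, 40.89]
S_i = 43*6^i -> [43, 258, 1548, 9288, 55728]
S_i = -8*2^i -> [-8, -16, -32, -64, -128]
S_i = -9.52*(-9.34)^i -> [-9.52, 88.92, -830.48, 7756.71, -72447.68]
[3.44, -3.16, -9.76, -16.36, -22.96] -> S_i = 3.44 + -6.60*i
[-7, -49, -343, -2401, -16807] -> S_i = -7*7^i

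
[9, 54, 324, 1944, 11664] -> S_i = 9*6^i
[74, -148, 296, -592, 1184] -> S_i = 74*-2^i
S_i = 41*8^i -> [41, 328, 2624, 20992, 167936]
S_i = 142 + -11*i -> [142, 131, 120, 109, 98]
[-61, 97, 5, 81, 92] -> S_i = Random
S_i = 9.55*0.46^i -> [9.55, 4.39, 2.02, 0.93, 0.43]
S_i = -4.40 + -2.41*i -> [-4.4, -6.81, -9.22, -11.63, -14.04]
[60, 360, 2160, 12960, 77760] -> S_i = 60*6^i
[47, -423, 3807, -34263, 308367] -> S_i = 47*-9^i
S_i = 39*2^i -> [39, 78, 156, 312, 624]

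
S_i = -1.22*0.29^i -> [-1.22, -0.35, -0.1, -0.03, -0.01]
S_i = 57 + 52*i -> [57, 109, 161, 213, 265]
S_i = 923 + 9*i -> [923, 932, 941, 950, 959]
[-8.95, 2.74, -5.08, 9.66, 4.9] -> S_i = Random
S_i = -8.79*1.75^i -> [-8.79, -15.38, -26.92, -47.11, -82.44]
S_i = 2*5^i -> [2, 10, 50, 250, 1250]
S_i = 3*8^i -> [3, 24, 192, 1536, 12288]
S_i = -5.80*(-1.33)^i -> [-5.8, 7.71, -10.26, 13.65, -18.15]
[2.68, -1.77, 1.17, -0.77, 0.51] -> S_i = 2.68*(-0.66)^i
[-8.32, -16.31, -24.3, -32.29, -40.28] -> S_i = -8.32 + -7.99*i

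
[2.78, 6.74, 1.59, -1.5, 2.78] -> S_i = Random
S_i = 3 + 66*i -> [3, 69, 135, 201, 267]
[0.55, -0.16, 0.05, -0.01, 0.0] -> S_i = 0.55*(-0.29)^i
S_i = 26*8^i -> [26, 208, 1664, 13312, 106496]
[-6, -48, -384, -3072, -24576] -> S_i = -6*8^i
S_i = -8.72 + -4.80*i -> [-8.72, -13.52, -18.32, -23.12, -27.92]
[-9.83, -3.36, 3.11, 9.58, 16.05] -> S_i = -9.83 + 6.47*i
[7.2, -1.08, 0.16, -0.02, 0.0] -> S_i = 7.20*(-0.15)^i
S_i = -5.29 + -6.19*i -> [-5.29, -11.48, -17.67, -23.86, -30.05]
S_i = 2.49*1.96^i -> [2.49, 4.88, 9.57, 18.75, 36.75]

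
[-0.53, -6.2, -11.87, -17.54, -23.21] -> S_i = -0.53 + -5.67*i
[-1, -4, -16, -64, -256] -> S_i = -1*4^i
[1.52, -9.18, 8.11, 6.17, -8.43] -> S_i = Random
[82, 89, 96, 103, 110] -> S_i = 82 + 7*i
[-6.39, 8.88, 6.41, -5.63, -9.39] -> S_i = Random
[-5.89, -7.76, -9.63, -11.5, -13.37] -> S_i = -5.89 + -1.87*i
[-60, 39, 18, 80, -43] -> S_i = Random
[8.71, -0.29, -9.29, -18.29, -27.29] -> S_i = 8.71 + -9.00*i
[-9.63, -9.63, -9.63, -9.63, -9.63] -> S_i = -9.63 + -0.00*i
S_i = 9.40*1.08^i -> [9.4, 10.15, 10.96, 11.84, 12.79]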